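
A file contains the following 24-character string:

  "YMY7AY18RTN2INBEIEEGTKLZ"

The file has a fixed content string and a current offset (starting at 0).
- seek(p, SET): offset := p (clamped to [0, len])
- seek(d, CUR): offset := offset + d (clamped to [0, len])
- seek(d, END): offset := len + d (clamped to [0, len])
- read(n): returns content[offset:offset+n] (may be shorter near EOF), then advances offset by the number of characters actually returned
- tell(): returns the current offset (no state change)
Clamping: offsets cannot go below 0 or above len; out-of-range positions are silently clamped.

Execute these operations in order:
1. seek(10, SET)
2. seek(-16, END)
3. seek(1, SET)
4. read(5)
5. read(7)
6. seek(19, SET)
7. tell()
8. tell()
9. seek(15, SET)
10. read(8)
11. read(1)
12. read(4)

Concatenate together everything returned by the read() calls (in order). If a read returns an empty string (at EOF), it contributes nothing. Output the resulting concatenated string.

After 1 (seek(10, SET)): offset=10
After 2 (seek(-16, END)): offset=8
After 3 (seek(1, SET)): offset=1
After 4 (read(5)): returned 'MY7AY', offset=6
After 5 (read(7)): returned '18RTN2I', offset=13
After 6 (seek(19, SET)): offset=19
After 7 (tell()): offset=19
After 8 (tell()): offset=19
After 9 (seek(15, SET)): offset=15
After 10 (read(8)): returned 'EIEEGTKL', offset=23
After 11 (read(1)): returned 'Z', offset=24
After 12 (read(4)): returned '', offset=24

Answer: MY7AY18RTN2IEIEEGTKLZ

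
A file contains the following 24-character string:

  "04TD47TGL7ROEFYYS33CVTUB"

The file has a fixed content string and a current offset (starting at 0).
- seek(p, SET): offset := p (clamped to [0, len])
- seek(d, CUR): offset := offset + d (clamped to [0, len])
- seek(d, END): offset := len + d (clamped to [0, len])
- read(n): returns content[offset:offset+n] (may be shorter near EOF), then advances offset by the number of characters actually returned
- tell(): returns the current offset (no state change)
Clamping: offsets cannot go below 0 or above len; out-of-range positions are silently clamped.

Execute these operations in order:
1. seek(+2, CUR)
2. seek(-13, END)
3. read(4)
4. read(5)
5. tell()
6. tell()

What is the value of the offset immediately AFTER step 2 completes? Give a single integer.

After 1 (seek(+2, CUR)): offset=2
After 2 (seek(-13, END)): offset=11

Answer: 11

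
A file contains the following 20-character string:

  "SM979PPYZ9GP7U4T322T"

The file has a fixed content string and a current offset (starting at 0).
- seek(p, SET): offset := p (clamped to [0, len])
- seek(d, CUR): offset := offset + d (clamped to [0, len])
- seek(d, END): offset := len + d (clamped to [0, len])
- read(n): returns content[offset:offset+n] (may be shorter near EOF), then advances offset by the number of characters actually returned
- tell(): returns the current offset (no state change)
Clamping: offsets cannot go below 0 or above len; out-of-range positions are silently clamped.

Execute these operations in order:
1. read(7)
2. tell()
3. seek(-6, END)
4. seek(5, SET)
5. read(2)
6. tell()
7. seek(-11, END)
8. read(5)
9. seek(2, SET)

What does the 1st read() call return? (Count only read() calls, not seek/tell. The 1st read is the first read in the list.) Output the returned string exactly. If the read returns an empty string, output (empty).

After 1 (read(7)): returned 'SM979PP', offset=7
After 2 (tell()): offset=7
After 3 (seek(-6, END)): offset=14
After 4 (seek(5, SET)): offset=5
After 5 (read(2)): returned 'PP', offset=7
After 6 (tell()): offset=7
After 7 (seek(-11, END)): offset=9
After 8 (read(5)): returned '9GP7U', offset=14
After 9 (seek(2, SET)): offset=2

Answer: SM979PP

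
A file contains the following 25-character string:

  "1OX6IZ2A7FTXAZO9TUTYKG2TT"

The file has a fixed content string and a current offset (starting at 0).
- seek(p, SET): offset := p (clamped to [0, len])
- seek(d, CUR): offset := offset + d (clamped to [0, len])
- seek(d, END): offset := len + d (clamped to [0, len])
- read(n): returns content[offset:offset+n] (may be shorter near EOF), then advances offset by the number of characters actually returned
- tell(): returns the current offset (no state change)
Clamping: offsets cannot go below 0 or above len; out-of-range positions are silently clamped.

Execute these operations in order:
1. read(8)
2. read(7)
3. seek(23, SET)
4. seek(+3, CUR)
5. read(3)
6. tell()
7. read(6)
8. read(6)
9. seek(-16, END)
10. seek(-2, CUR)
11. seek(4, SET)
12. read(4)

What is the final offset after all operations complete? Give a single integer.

After 1 (read(8)): returned '1OX6IZ2A', offset=8
After 2 (read(7)): returned '7FTXAZO', offset=15
After 3 (seek(23, SET)): offset=23
After 4 (seek(+3, CUR)): offset=25
After 5 (read(3)): returned '', offset=25
After 6 (tell()): offset=25
After 7 (read(6)): returned '', offset=25
After 8 (read(6)): returned '', offset=25
After 9 (seek(-16, END)): offset=9
After 10 (seek(-2, CUR)): offset=7
After 11 (seek(4, SET)): offset=4
After 12 (read(4)): returned 'IZ2A', offset=8

Answer: 8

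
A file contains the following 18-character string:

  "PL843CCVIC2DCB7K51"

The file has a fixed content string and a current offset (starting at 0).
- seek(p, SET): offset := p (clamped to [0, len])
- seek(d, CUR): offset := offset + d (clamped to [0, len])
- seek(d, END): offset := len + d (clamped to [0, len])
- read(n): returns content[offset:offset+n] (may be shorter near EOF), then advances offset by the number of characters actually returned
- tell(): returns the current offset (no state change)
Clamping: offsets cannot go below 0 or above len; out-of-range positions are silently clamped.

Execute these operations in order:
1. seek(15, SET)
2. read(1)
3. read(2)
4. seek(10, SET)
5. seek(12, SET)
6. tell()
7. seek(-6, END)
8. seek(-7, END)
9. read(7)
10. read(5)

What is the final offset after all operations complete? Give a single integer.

Answer: 18

Derivation:
After 1 (seek(15, SET)): offset=15
After 2 (read(1)): returned 'K', offset=16
After 3 (read(2)): returned '51', offset=18
After 4 (seek(10, SET)): offset=10
After 5 (seek(12, SET)): offset=12
After 6 (tell()): offset=12
After 7 (seek(-6, END)): offset=12
After 8 (seek(-7, END)): offset=11
After 9 (read(7)): returned 'DCB7K51', offset=18
After 10 (read(5)): returned '', offset=18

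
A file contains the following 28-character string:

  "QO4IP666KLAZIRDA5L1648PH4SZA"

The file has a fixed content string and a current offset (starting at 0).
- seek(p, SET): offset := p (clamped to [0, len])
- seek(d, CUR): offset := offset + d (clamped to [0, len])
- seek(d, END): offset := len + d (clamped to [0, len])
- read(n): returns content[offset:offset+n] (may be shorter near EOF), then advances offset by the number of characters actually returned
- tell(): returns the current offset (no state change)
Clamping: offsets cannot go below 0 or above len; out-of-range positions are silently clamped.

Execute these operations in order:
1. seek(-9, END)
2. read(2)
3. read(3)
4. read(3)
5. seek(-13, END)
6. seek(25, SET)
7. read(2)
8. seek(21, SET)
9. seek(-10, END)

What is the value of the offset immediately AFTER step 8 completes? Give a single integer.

Answer: 21

Derivation:
After 1 (seek(-9, END)): offset=19
After 2 (read(2)): returned '64', offset=21
After 3 (read(3)): returned '8PH', offset=24
After 4 (read(3)): returned '4SZ', offset=27
After 5 (seek(-13, END)): offset=15
After 6 (seek(25, SET)): offset=25
After 7 (read(2)): returned 'SZ', offset=27
After 8 (seek(21, SET)): offset=21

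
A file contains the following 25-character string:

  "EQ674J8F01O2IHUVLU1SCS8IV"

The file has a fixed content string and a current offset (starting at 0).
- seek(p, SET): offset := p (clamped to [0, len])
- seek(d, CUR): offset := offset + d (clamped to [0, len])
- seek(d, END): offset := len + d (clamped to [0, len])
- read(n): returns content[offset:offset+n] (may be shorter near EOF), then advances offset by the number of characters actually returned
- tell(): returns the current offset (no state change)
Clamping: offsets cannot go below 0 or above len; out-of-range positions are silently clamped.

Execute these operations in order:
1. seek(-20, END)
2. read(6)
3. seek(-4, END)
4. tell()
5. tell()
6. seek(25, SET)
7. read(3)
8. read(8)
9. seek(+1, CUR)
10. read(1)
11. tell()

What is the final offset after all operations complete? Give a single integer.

After 1 (seek(-20, END)): offset=5
After 2 (read(6)): returned 'J8F01O', offset=11
After 3 (seek(-4, END)): offset=21
After 4 (tell()): offset=21
After 5 (tell()): offset=21
After 6 (seek(25, SET)): offset=25
After 7 (read(3)): returned '', offset=25
After 8 (read(8)): returned '', offset=25
After 9 (seek(+1, CUR)): offset=25
After 10 (read(1)): returned '', offset=25
After 11 (tell()): offset=25

Answer: 25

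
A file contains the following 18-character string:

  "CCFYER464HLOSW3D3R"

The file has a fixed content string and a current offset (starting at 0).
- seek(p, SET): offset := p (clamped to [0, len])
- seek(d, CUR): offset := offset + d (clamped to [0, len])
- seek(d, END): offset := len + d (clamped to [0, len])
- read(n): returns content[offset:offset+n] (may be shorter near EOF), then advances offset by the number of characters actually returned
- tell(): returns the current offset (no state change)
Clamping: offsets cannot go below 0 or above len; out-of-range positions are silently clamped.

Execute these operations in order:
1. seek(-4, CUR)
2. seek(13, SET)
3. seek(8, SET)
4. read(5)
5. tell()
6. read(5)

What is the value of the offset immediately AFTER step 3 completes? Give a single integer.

After 1 (seek(-4, CUR)): offset=0
After 2 (seek(13, SET)): offset=13
After 3 (seek(8, SET)): offset=8

Answer: 8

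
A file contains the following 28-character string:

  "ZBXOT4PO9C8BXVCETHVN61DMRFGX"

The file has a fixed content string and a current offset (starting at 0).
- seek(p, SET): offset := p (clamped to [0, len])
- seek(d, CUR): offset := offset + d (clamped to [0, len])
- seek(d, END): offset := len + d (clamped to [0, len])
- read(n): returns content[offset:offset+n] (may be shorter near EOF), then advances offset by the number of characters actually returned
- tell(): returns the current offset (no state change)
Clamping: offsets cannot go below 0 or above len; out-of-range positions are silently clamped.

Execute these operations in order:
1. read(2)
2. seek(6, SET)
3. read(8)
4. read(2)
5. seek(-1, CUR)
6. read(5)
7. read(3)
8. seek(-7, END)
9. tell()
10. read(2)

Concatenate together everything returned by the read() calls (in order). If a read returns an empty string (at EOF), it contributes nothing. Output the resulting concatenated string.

Answer: ZBPO9C8BXVCEETHVN61D1D

Derivation:
After 1 (read(2)): returned 'ZB', offset=2
After 2 (seek(6, SET)): offset=6
After 3 (read(8)): returned 'PO9C8BXV', offset=14
After 4 (read(2)): returned 'CE', offset=16
After 5 (seek(-1, CUR)): offset=15
After 6 (read(5)): returned 'ETHVN', offset=20
After 7 (read(3)): returned '61D', offset=23
After 8 (seek(-7, END)): offset=21
After 9 (tell()): offset=21
After 10 (read(2)): returned '1D', offset=23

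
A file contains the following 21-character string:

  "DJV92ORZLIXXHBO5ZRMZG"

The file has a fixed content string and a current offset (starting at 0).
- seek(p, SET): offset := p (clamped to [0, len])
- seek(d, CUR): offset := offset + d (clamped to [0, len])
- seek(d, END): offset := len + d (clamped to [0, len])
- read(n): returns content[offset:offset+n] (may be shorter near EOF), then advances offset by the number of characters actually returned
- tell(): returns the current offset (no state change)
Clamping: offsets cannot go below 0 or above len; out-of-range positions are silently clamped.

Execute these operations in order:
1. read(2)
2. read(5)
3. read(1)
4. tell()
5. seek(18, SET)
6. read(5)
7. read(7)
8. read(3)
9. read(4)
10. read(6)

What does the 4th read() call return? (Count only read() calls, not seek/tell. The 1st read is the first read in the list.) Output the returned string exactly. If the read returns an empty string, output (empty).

Answer: MZG

Derivation:
After 1 (read(2)): returned 'DJ', offset=2
After 2 (read(5)): returned 'V92OR', offset=7
After 3 (read(1)): returned 'Z', offset=8
After 4 (tell()): offset=8
After 5 (seek(18, SET)): offset=18
After 6 (read(5)): returned 'MZG', offset=21
After 7 (read(7)): returned '', offset=21
After 8 (read(3)): returned '', offset=21
After 9 (read(4)): returned '', offset=21
After 10 (read(6)): returned '', offset=21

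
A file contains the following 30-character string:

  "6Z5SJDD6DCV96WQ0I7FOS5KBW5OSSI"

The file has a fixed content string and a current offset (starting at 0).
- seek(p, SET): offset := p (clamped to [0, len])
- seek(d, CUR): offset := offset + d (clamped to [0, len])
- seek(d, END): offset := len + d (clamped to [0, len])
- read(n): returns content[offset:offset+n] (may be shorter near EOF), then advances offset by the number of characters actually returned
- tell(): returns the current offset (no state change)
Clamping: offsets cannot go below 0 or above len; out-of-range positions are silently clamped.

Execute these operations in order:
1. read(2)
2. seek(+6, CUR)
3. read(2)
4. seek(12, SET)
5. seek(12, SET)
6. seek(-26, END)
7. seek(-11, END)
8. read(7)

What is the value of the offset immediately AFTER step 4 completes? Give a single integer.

Answer: 12

Derivation:
After 1 (read(2)): returned '6Z', offset=2
After 2 (seek(+6, CUR)): offset=8
After 3 (read(2)): returned 'DC', offset=10
After 4 (seek(12, SET)): offset=12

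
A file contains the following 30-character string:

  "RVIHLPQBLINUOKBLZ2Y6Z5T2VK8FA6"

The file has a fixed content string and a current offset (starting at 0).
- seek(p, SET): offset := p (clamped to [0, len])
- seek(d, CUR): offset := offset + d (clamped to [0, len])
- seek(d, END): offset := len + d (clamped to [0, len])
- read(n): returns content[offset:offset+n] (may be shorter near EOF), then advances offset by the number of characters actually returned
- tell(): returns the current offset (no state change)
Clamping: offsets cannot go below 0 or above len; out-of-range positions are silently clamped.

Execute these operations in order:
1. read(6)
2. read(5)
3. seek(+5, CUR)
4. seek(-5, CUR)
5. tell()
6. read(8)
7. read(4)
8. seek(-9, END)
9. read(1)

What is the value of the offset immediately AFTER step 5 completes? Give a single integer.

After 1 (read(6)): returned 'RVIHLP', offset=6
After 2 (read(5)): returned 'QBLIN', offset=11
After 3 (seek(+5, CUR)): offset=16
After 4 (seek(-5, CUR)): offset=11
After 5 (tell()): offset=11

Answer: 11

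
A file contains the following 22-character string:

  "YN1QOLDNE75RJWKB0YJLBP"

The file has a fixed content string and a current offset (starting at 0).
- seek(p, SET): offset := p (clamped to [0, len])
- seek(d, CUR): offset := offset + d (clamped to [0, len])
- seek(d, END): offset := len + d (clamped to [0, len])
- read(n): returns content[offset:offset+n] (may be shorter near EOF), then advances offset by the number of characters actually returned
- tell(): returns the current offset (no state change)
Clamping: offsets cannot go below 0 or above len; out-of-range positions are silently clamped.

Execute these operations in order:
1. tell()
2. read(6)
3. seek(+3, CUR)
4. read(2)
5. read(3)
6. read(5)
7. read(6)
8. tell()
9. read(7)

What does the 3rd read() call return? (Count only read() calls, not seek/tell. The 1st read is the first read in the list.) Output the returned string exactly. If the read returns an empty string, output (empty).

Answer: RJW

Derivation:
After 1 (tell()): offset=0
After 2 (read(6)): returned 'YN1QOL', offset=6
After 3 (seek(+3, CUR)): offset=9
After 4 (read(2)): returned '75', offset=11
After 5 (read(3)): returned 'RJW', offset=14
After 6 (read(5)): returned 'KB0YJ', offset=19
After 7 (read(6)): returned 'LBP', offset=22
After 8 (tell()): offset=22
After 9 (read(7)): returned '', offset=22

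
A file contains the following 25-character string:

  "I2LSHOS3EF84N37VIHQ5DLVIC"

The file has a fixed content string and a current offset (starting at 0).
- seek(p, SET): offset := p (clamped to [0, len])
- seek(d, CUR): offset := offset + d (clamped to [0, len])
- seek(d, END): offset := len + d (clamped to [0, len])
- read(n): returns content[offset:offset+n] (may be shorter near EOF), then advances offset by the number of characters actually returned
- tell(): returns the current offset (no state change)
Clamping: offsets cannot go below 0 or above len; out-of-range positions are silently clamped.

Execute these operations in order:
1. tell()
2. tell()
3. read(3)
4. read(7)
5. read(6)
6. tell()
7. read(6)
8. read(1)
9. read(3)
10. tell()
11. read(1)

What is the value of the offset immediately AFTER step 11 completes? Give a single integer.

Answer: 25

Derivation:
After 1 (tell()): offset=0
After 2 (tell()): offset=0
After 3 (read(3)): returned 'I2L', offset=3
After 4 (read(7)): returned 'SHOS3EF', offset=10
After 5 (read(6)): returned '84N37V', offset=16
After 6 (tell()): offset=16
After 7 (read(6)): returned 'IHQ5DL', offset=22
After 8 (read(1)): returned 'V', offset=23
After 9 (read(3)): returned 'IC', offset=25
After 10 (tell()): offset=25
After 11 (read(1)): returned '', offset=25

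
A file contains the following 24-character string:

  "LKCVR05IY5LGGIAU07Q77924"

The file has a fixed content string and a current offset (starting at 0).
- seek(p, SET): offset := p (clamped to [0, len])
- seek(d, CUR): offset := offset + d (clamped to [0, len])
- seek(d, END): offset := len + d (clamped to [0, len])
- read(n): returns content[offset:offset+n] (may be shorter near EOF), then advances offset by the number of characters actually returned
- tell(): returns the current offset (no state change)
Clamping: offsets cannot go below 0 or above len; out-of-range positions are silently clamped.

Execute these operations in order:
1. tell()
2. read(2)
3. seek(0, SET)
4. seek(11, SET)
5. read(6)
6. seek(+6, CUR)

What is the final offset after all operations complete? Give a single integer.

After 1 (tell()): offset=0
After 2 (read(2)): returned 'LK', offset=2
After 3 (seek(0, SET)): offset=0
After 4 (seek(11, SET)): offset=11
After 5 (read(6)): returned 'GGIAU0', offset=17
After 6 (seek(+6, CUR)): offset=23

Answer: 23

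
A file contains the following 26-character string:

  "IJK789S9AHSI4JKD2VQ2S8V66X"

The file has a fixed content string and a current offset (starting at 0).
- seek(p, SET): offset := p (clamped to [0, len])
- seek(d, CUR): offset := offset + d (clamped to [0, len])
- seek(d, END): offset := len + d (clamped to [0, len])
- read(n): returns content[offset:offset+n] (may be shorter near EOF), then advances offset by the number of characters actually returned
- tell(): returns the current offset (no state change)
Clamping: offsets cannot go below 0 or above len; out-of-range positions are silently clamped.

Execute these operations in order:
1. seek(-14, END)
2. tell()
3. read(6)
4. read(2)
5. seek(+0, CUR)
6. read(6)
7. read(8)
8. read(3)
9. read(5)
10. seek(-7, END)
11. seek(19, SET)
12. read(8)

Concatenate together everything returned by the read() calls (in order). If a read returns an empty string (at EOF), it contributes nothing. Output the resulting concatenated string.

After 1 (seek(-14, END)): offset=12
After 2 (tell()): offset=12
After 3 (read(6)): returned '4JKD2V', offset=18
After 4 (read(2)): returned 'Q2', offset=20
After 5 (seek(+0, CUR)): offset=20
After 6 (read(6)): returned 'S8V66X', offset=26
After 7 (read(8)): returned '', offset=26
After 8 (read(3)): returned '', offset=26
After 9 (read(5)): returned '', offset=26
After 10 (seek(-7, END)): offset=19
After 11 (seek(19, SET)): offset=19
After 12 (read(8)): returned '2S8V66X', offset=26

Answer: 4JKD2VQ2S8V66X2S8V66X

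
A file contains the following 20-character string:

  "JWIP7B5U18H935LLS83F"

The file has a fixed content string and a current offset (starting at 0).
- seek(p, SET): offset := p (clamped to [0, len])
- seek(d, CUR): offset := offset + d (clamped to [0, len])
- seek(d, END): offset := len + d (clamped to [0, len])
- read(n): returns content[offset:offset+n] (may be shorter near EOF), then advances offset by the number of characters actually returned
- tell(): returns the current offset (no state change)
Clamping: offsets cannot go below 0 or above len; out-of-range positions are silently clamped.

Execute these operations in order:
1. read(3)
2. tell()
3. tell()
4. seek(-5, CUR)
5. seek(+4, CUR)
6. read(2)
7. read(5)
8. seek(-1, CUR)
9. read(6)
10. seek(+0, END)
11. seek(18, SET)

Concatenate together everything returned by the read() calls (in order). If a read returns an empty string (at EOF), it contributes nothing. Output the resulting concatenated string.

After 1 (read(3)): returned 'JWI', offset=3
After 2 (tell()): offset=3
After 3 (tell()): offset=3
After 4 (seek(-5, CUR)): offset=0
After 5 (seek(+4, CUR)): offset=4
After 6 (read(2)): returned '7B', offset=6
After 7 (read(5)): returned '5U18H', offset=11
After 8 (seek(-1, CUR)): offset=10
After 9 (read(6)): returned 'H935LL', offset=16
After 10 (seek(+0, END)): offset=20
After 11 (seek(18, SET)): offset=18

Answer: JWI7B5U18HH935LL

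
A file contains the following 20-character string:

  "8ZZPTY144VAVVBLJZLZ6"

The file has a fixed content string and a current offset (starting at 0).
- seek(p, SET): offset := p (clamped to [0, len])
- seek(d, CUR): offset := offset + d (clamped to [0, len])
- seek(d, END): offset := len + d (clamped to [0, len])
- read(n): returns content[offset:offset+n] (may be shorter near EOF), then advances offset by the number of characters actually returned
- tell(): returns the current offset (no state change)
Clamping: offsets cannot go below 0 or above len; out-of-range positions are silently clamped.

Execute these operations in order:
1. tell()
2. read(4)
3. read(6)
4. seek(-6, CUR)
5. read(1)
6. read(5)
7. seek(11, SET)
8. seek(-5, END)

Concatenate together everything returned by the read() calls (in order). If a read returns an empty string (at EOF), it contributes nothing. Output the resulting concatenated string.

After 1 (tell()): offset=0
After 2 (read(4)): returned '8ZZP', offset=4
After 3 (read(6)): returned 'TY144V', offset=10
After 4 (seek(-6, CUR)): offset=4
After 5 (read(1)): returned 'T', offset=5
After 6 (read(5)): returned 'Y144V', offset=10
After 7 (seek(11, SET)): offset=11
After 8 (seek(-5, END)): offset=15

Answer: 8ZZPTY144VTY144V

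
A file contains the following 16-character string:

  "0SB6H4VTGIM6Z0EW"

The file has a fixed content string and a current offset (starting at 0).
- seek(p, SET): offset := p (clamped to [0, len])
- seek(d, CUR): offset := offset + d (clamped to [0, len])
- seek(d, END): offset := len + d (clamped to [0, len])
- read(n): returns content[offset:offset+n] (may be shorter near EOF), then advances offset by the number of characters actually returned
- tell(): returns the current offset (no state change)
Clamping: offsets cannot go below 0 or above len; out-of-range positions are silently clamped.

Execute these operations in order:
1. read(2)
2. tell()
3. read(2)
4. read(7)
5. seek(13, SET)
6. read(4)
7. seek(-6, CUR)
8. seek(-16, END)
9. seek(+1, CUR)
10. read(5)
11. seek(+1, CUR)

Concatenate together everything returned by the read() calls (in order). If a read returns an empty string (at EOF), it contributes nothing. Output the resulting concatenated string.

After 1 (read(2)): returned '0S', offset=2
After 2 (tell()): offset=2
After 3 (read(2)): returned 'B6', offset=4
After 4 (read(7)): returned 'H4VTGIM', offset=11
After 5 (seek(13, SET)): offset=13
After 6 (read(4)): returned '0EW', offset=16
After 7 (seek(-6, CUR)): offset=10
After 8 (seek(-16, END)): offset=0
After 9 (seek(+1, CUR)): offset=1
After 10 (read(5)): returned 'SB6H4', offset=6
After 11 (seek(+1, CUR)): offset=7

Answer: 0SB6H4VTGIM0EWSB6H4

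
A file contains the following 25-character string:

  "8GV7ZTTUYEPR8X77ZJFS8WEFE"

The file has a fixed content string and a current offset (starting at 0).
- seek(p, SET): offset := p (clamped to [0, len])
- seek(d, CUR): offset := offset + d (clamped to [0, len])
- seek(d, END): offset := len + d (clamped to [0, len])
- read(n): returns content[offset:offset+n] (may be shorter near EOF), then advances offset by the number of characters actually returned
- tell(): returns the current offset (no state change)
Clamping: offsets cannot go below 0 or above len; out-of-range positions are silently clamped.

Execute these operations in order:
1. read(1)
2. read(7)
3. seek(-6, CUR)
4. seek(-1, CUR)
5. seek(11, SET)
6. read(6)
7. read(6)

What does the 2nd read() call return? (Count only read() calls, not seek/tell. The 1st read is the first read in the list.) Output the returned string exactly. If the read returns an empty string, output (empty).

Answer: GV7ZTTU

Derivation:
After 1 (read(1)): returned '8', offset=1
After 2 (read(7)): returned 'GV7ZTTU', offset=8
After 3 (seek(-6, CUR)): offset=2
After 4 (seek(-1, CUR)): offset=1
After 5 (seek(11, SET)): offset=11
After 6 (read(6)): returned 'R8X77Z', offset=17
After 7 (read(6)): returned 'JFS8WE', offset=23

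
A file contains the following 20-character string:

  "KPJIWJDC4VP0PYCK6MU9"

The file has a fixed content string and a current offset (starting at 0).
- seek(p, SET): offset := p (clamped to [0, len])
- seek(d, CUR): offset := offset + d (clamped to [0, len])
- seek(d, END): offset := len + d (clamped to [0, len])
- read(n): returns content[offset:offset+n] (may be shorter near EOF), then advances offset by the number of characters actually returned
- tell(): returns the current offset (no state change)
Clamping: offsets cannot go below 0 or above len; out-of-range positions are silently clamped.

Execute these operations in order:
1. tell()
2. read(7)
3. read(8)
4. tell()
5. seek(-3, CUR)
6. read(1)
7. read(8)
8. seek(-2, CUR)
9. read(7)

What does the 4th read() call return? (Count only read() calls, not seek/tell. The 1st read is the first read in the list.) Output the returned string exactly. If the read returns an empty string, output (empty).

Answer: YCK6MU9

Derivation:
After 1 (tell()): offset=0
After 2 (read(7)): returned 'KPJIWJD', offset=7
After 3 (read(8)): returned 'C4VP0PYC', offset=15
After 4 (tell()): offset=15
After 5 (seek(-3, CUR)): offset=12
After 6 (read(1)): returned 'P', offset=13
After 7 (read(8)): returned 'YCK6MU9', offset=20
After 8 (seek(-2, CUR)): offset=18
After 9 (read(7)): returned 'U9', offset=20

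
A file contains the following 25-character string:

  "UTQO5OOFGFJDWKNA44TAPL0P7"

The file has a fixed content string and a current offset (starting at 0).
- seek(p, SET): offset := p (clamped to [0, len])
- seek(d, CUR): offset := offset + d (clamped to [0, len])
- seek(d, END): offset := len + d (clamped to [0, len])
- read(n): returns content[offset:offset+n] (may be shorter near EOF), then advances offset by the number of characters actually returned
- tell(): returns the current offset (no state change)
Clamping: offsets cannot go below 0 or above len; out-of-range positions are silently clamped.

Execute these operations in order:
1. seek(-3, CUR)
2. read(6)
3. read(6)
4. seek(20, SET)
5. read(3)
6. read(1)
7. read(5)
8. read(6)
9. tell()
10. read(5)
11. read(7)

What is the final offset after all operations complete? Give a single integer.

Answer: 25

Derivation:
After 1 (seek(-3, CUR)): offset=0
After 2 (read(6)): returned 'UTQO5O', offset=6
After 3 (read(6)): returned 'OFGFJD', offset=12
After 4 (seek(20, SET)): offset=20
After 5 (read(3)): returned 'PL0', offset=23
After 6 (read(1)): returned 'P', offset=24
After 7 (read(5)): returned '7', offset=25
After 8 (read(6)): returned '', offset=25
After 9 (tell()): offset=25
After 10 (read(5)): returned '', offset=25
After 11 (read(7)): returned '', offset=25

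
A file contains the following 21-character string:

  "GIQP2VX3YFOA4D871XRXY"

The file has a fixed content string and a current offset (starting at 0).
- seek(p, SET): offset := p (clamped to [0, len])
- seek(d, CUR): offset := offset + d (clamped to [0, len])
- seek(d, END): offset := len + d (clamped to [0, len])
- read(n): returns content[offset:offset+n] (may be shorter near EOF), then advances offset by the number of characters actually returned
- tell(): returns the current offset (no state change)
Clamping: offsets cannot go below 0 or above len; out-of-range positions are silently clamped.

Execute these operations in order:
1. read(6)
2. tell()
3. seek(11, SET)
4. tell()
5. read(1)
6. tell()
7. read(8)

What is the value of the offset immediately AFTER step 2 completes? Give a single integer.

Answer: 6

Derivation:
After 1 (read(6)): returned 'GIQP2V', offset=6
After 2 (tell()): offset=6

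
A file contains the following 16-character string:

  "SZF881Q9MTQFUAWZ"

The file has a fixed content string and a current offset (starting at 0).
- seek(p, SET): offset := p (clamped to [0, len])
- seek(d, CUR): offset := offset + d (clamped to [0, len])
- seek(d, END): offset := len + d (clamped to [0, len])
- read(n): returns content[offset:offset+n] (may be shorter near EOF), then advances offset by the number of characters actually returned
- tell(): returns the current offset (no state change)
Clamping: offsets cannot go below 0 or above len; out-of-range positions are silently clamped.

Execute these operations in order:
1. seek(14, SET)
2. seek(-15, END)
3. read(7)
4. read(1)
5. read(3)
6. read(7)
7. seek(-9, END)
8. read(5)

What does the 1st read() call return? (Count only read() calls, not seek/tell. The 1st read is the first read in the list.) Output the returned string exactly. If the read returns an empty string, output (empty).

Answer: ZF881Q9

Derivation:
After 1 (seek(14, SET)): offset=14
After 2 (seek(-15, END)): offset=1
After 3 (read(7)): returned 'ZF881Q9', offset=8
After 4 (read(1)): returned 'M', offset=9
After 5 (read(3)): returned 'TQF', offset=12
After 6 (read(7)): returned 'UAWZ', offset=16
After 7 (seek(-9, END)): offset=7
After 8 (read(5)): returned '9MTQF', offset=12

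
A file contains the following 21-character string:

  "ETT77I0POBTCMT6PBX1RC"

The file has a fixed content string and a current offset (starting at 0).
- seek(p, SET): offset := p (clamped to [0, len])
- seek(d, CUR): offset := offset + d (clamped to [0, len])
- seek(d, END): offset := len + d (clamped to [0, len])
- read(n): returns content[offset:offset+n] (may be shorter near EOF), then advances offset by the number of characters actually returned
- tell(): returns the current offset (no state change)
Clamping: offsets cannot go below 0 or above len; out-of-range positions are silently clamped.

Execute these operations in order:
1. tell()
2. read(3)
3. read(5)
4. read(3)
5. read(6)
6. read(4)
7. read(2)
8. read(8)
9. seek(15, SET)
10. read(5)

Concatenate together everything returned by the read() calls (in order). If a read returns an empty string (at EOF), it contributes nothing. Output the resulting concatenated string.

After 1 (tell()): offset=0
After 2 (read(3)): returned 'ETT', offset=3
After 3 (read(5)): returned '77I0P', offset=8
After 4 (read(3)): returned 'OBT', offset=11
After 5 (read(6)): returned 'CMT6PB', offset=17
After 6 (read(4)): returned 'X1RC', offset=21
After 7 (read(2)): returned '', offset=21
After 8 (read(8)): returned '', offset=21
After 9 (seek(15, SET)): offset=15
After 10 (read(5)): returned 'PBX1R', offset=20

Answer: ETT77I0POBTCMT6PBX1RCPBX1R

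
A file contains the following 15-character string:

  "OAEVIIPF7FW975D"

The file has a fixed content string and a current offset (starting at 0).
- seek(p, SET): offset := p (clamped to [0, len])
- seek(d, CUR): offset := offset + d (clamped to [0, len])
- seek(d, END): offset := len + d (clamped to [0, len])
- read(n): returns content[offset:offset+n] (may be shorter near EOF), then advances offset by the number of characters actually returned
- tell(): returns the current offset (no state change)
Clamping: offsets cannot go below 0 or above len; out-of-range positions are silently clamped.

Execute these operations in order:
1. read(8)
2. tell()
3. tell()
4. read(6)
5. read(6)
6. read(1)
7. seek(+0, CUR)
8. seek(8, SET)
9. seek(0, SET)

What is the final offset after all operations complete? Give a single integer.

After 1 (read(8)): returned 'OAEVIIPF', offset=8
After 2 (tell()): offset=8
After 3 (tell()): offset=8
After 4 (read(6)): returned '7FW975', offset=14
After 5 (read(6)): returned 'D', offset=15
After 6 (read(1)): returned '', offset=15
After 7 (seek(+0, CUR)): offset=15
After 8 (seek(8, SET)): offset=8
After 9 (seek(0, SET)): offset=0

Answer: 0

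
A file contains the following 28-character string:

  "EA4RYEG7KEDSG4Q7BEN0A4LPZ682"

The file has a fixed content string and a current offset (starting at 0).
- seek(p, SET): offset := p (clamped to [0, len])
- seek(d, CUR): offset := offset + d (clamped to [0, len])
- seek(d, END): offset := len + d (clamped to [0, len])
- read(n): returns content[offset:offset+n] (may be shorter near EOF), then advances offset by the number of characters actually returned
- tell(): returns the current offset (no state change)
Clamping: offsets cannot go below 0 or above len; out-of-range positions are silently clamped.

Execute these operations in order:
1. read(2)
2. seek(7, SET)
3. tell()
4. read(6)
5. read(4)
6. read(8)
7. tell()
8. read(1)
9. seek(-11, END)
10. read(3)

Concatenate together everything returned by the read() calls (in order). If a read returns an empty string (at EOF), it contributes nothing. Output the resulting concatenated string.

After 1 (read(2)): returned 'EA', offset=2
After 2 (seek(7, SET)): offset=7
After 3 (tell()): offset=7
After 4 (read(6)): returned '7KEDSG', offset=13
After 5 (read(4)): returned '4Q7B', offset=17
After 6 (read(8)): returned 'EN0A4LPZ', offset=25
After 7 (tell()): offset=25
After 8 (read(1)): returned '6', offset=26
After 9 (seek(-11, END)): offset=17
After 10 (read(3)): returned 'EN0', offset=20

Answer: EA7KEDSG4Q7BEN0A4LPZ6EN0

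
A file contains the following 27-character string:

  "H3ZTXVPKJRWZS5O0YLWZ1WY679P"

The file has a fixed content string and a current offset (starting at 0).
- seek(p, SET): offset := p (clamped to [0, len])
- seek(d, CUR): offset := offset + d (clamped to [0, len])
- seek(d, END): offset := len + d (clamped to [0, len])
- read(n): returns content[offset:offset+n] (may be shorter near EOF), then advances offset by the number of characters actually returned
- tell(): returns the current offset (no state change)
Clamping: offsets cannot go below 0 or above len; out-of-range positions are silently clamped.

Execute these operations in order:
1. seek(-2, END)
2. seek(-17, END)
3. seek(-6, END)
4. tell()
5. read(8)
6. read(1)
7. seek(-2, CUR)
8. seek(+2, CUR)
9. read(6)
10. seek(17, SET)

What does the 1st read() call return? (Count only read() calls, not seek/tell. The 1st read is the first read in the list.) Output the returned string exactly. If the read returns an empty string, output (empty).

After 1 (seek(-2, END)): offset=25
After 2 (seek(-17, END)): offset=10
After 3 (seek(-6, END)): offset=21
After 4 (tell()): offset=21
After 5 (read(8)): returned 'WY679P', offset=27
After 6 (read(1)): returned '', offset=27
After 7 (seek(-2, CUR)): offset=25
After 8 (seek(+2, CUR)): offset=27
After 9 (read(6)): returned '', offset=27
After 10 (seek(17, SET)): offset=17

Answer: WY679P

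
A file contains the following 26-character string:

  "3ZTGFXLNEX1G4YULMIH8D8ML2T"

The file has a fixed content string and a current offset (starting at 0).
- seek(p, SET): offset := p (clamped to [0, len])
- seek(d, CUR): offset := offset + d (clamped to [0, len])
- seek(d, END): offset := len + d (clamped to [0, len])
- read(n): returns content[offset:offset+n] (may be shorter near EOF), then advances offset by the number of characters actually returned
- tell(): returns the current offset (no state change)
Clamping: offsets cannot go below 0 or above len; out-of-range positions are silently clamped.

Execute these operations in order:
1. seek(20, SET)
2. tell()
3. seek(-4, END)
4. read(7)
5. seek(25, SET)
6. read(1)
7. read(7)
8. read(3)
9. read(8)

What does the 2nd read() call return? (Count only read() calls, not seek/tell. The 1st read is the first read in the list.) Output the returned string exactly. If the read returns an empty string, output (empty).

Answer: T

Derivation:
After 1 (seek(20, SET)): offset=20
After 2 (tell()): offset=20
After 3 (seek(-4, END)): offset=22
After 4 (read(7)): returned 'ML2T', offset=26
After 5 (seek(25, SET)): offset=25
After 6 (read(1)): returned 'T', offset=26
After 7 (read(7)): returned '', offset=26
After 8 (read(3)): returned '', offset=26
After 9 (read(8)): returned '', offset=26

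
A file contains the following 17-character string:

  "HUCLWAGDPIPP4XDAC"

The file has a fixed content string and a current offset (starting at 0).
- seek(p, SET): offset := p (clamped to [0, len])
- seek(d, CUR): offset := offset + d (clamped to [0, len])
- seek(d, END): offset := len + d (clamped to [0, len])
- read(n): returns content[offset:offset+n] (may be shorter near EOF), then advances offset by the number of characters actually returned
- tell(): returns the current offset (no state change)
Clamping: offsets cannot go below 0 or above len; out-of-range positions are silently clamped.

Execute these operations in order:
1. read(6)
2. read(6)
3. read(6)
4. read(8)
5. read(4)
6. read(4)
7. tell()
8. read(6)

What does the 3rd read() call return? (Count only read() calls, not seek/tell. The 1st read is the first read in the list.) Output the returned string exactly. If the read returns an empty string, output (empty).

Answer: 4XDAC

Derivation:
After 1 (read(6)): returned 'HUCLWA', offset=6
After 2 (read(6)): returned 'GDPIPP', offset=12
After 3 (read(6)): returned '4XDAC', offset=17
After 4 (read(8)): returned '', offset=17
After 5 (read(4)): returned '', offset=17
After 6 (read(4)): returned '', offset=17
After 7 (tell()): offset=17
After 8 (read(6)): returned '', offset=17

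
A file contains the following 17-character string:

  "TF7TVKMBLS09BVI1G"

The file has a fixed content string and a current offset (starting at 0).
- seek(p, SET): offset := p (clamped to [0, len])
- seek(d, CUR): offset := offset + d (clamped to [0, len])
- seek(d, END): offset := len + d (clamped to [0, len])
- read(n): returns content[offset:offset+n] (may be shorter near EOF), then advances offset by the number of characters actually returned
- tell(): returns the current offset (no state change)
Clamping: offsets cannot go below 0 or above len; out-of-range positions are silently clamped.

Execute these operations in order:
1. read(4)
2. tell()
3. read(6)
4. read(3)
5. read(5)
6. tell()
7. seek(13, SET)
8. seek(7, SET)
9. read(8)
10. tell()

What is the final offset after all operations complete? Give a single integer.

Answer: 15

Derivation:
After 1 (read(4)): returned 'TF7T', offset=4
After 2 (tell()): offset=4
After 3 (read(6)): returned 'VKMBLS', offset=10
After 4 (read(3)): returned '09B', offset=13
After 5 (read(5)): returned 'VI1G', offset=17
After 6 (tell()): offset=17
After 7 (seek(13, SET)): offset=13
After 8 (seek(7, SET)): offset=7
After 9 (read(8)): returned 'BLS09BVI', offset=15
After 10 (tell()): offset=15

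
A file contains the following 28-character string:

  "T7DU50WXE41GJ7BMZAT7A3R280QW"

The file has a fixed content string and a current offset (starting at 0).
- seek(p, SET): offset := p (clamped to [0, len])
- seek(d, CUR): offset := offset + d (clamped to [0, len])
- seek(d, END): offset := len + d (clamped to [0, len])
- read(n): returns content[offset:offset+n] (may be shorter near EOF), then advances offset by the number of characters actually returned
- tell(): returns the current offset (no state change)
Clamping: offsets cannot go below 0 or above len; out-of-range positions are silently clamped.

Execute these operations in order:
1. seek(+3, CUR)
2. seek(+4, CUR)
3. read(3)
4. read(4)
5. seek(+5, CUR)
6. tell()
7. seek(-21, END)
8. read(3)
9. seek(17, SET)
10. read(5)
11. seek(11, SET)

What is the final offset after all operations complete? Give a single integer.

After 1 (seek(+3, CUR)): offset=3
After 2 (seek(+4, CUR)): offset=7
After 3 (read(3)): returned 'XE4', offset=10
After 4 (read(4)): returned '1GJ7', offset=14
After 5 (seek(+5, CUR)): offset=19
After 6 (tell()): offset=19
After 7 (seek(-21, END)): offset=7
After 8 (read(3)): returned 'XE4', offset=10
After 9 (seek(17, SET)): offset=17
After 10 (read(5)): returned 'AT7A3', offset=22
After 11 (seek(11, SET)): offset=11

Answer: 11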